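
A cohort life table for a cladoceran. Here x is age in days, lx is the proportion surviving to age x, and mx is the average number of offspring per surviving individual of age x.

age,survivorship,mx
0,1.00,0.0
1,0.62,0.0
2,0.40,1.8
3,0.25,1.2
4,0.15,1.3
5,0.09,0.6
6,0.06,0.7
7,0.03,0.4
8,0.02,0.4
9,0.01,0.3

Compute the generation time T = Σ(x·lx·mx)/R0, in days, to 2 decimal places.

2.86

lx·mx: 0, 0, 0.72, 0.3, 0.195, 0.054, 0.042, 0.012, 0.008, 0.003 → R0 = 1.334
x·lx·mx: 0, 0, 1.44, 0.9, 0.78, 0.27, 0.252, 0.084, 0.064, 0.027 → Σ = 3.817
T = 3.817 / 1.334 = 2.861319… → 2.86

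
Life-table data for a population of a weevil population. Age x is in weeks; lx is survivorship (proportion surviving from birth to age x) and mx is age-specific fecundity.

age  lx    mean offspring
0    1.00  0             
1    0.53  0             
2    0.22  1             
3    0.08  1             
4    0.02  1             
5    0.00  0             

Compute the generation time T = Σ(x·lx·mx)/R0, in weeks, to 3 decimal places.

2.375

lx·mx: 0, 0, 0.22, 0.08, 0.02, 0 → R0 = 0.32
x·lx·mx: 0, 0, 0.44, 0.24, 0.08, 0 → Σ = 0.76
T = 0.76 / 0.32 = 2.375 → 2.375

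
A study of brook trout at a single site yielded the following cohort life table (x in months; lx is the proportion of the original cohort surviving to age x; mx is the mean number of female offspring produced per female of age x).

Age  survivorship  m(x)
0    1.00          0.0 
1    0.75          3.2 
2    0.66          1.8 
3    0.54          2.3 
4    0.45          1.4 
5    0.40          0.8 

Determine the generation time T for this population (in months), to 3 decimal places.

2.184

lx·mx: 0, 2.4, 1.188, 1.242, 0.63, 0.32 → R0 = 5.78
x·lx·mx: 0, 2.4, 2.376, 3.726, 2.52, 1.6 → Σ = 12.622
T = 12.622 / 5.78 = 2.183737… → 2.184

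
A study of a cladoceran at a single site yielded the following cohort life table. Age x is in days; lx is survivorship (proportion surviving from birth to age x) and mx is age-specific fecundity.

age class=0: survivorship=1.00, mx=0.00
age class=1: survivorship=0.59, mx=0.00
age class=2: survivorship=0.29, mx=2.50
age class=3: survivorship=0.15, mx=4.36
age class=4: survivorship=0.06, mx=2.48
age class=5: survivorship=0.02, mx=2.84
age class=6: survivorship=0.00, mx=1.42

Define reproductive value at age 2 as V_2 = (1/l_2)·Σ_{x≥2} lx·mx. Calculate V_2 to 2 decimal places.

lx·mx for x ≥ 2: 0.725, 0.654, 0.1488, 0.0568, 0 → sum = 1.5846
V_2 = 1.5846 / l_2 = 1.5846 / 0.29 = 5.464138… → 5.46

5.46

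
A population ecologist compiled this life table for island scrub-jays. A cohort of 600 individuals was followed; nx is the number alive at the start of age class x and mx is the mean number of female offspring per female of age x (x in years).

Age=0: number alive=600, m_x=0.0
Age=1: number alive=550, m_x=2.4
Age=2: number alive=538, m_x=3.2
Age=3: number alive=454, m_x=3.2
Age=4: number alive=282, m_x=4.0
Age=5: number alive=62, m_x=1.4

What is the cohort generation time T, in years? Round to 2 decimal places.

2.46

lx = nx/n0 = nx/600: 1, 0.91667…, 0.89667…, 0.75667…, 0.47, 0.10333…
lx·mx: 0, 2.2…, 2.869333…, 2.421333…, 1.88, 0.144667… → R0 = 9.515333…
x·lx·mx: 0, 2.2…, 5.738667…, 7.264…, 7.52, 0.723333… → Σ = 23.446…
T = 23.446… / 9.515333… = 2.464023… → 2.46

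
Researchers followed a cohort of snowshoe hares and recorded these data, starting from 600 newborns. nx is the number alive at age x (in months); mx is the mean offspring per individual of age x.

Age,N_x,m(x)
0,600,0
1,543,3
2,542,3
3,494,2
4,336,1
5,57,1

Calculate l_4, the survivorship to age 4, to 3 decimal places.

l_4 = n_4/n_0 = 336/600 = 0.56 → 0.560

0.560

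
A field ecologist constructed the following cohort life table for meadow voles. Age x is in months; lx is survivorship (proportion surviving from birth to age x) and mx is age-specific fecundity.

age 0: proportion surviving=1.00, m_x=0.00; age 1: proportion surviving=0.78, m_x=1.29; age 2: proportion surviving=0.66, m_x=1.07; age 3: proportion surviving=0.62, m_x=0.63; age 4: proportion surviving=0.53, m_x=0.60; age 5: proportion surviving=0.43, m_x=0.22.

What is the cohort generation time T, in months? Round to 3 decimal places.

2.121

lx·mx: 0, 1.0062, 0.7062, 0.3906, 0.318, 0.0946 → R0 = 2.5156
x·lx·mx: 0, 1.0062, 1.4124, 1.1718, 1.272, 0.473 → Σ = 5.3354
T = 5.3354 / 2.5156 = 2.120925… → 2.121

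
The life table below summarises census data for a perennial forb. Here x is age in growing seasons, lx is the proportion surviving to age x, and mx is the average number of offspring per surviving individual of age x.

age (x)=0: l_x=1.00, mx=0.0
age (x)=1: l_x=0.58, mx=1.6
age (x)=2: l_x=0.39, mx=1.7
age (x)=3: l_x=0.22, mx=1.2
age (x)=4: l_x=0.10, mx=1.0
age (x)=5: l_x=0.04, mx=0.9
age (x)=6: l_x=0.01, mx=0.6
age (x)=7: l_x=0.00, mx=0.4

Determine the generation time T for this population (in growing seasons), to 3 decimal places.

lx·mx: 0, 0.928, 0.663, 0.264, 0.1, 0.036, 0.006, 0 → R0 = 1.997
x·lx·mx: 0, 0.928, 1.326, 0.792, 0.4, 0.18, 0.036, 0 → Σ = 3.662
T = 3.662 / 1.997 = 1.833751… → 1.834

1.834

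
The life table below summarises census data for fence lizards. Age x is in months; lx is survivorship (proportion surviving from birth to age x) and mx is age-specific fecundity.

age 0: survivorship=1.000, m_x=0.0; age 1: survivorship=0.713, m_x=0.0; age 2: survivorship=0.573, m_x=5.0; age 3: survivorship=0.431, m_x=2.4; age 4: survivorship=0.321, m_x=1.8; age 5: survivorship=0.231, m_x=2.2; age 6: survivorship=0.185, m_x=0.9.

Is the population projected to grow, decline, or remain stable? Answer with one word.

R0 = Σ lx·mx = 0 + 0 + 2.865 + 1.0344 + 0.5778 + 0.5082 + 0.1665 = 5.1519
R0 > 1, so the population is growing.

growing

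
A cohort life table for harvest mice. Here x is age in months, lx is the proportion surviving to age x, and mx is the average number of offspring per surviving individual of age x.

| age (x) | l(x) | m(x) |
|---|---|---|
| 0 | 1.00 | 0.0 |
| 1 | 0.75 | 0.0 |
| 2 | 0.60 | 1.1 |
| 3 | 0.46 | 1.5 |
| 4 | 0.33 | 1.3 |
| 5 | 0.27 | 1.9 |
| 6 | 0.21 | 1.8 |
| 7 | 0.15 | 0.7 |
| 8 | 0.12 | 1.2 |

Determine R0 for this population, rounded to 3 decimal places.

2.919

lx·mx by age: 0, 0, 0.66, 0.69, 0.429, 0.513, 0.378, 0.105, 0.144
R0 = Σ lx·mx = 2.919 → 2.919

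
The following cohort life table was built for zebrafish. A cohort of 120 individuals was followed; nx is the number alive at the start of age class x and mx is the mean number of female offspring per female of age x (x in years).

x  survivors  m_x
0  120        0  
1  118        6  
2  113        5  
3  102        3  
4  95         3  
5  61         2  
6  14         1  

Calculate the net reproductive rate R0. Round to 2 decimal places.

16.67

lx = nx/n0 = nx/120: 1, 0.98333…, 0.94167…, 0.85, 0.79167…, 0.50833…, 0.11667…
lx·mx by age: 0, 5.9…, 4.708333…, 2.55, 2.375…, 1.016667…, 0.116667…
R0 = Σ lx·mx = 16.666667… → 16.67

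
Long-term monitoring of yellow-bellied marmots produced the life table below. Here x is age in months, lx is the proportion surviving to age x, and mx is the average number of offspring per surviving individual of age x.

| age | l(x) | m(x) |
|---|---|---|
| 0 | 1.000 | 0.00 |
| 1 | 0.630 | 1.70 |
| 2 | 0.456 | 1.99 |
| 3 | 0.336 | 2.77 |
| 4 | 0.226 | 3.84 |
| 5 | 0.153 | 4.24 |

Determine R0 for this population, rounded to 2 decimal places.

4.43

lx·mx by age: 0, 1.071, 0.90744, 0.93072, 0.86784, 0.64872
R0 = Σ lx·mx = 4.42572 → 4.43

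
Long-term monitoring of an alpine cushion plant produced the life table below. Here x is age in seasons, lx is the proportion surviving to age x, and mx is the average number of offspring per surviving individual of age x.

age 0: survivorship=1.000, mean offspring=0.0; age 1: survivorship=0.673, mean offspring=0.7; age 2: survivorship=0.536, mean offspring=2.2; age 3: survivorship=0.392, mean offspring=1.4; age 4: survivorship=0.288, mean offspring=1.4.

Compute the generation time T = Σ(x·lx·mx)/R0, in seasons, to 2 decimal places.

2.34

lx·mx: 0, 0.4711, 1.1792, 0.5488, 0.4032 → R0 = 2.6023
x·lx·mx: 0, 0.4711, 2.3584, 1.6464, 1.6128 → Σ = 6.0887
T = 6.0887 / 2.6023 = 2.339738… → 2.34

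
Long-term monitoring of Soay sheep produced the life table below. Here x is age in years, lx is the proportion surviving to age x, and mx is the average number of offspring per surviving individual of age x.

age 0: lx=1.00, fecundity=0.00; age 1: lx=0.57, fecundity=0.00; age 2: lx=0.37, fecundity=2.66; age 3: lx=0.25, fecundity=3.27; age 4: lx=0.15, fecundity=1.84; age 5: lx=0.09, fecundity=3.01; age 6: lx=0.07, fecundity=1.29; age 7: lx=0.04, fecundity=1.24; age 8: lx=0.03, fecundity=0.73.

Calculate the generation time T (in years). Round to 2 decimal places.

lx·mx: 0, 0, 0.9842, 0.8175, 0.276, 0.2709, 0.0903, 0.0496, 0.0219 → R0 = 2.5104
x·lx·mx: 0, 0, 1.9684, 2.4525, 1.104, 1.3545, 0.5418, 0.3472, 0.1752 → Σ = 7.9436
T = 7.9436 / 2.5104 = 3.164277… → 3.16

3.16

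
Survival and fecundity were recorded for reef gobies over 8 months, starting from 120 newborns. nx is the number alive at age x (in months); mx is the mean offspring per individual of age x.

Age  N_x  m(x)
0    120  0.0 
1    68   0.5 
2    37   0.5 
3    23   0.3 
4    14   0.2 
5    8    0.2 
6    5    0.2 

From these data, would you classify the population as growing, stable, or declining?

declining

lx = nx/n0 = nx/120: 1, 0.56667…, 0.30833…, 0.19167…, 0.11667…, 0.06667…, 0.04167…
R0 = Σ lx·mx = 0 + 0.283333… + 0.154167… + 0.0575… + 0.023333… + 0.013333… + 0.008333… = 0.54…
R0 < 1, so the population is declining.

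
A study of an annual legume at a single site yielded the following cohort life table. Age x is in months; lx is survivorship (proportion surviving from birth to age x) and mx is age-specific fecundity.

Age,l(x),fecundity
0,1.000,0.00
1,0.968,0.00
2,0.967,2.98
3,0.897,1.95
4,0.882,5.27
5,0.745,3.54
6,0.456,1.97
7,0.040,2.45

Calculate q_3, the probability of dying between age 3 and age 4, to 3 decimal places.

0.017

q_3 = (l_3 − l_4) / l_3 = (0.897 − 0.882) / 0.897
     = 0.015 / 0.897 = 0.016722… → 0.017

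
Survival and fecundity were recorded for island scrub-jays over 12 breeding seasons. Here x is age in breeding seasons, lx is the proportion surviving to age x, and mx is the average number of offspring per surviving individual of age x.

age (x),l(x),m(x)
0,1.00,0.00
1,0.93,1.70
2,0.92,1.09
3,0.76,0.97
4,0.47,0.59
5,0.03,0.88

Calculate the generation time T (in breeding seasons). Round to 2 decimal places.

lx·mx: 0, 1.581, 1.0028, 0.7372, 0.2773, 0.0264 → R0 = 3.6247
x·lx·mx: 0, 1.581, 2.0056, 2.2116, 1.1092, 0.132 → Σ = 7.0394
T = 7.0394 / 3.6247 = 1.942064… → 1.94

1.94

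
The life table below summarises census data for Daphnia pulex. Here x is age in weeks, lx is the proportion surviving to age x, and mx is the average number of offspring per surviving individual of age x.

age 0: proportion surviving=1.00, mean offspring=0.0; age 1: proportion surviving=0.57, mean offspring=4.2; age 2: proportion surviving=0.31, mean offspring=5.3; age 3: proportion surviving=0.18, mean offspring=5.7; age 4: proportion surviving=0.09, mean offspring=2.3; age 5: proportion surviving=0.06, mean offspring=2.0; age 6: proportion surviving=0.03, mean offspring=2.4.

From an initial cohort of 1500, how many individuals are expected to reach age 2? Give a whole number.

Expected survivors = N0 · l_2 = 1500 × 0.31 = 465 → 465

465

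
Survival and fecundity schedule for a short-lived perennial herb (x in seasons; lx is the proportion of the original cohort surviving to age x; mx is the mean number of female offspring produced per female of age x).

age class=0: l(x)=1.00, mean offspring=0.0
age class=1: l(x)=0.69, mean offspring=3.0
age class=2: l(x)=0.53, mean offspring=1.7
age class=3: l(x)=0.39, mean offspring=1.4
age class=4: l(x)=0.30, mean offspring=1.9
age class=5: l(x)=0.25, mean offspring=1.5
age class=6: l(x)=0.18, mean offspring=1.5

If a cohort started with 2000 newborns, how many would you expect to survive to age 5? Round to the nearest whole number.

500

Expected survivors = N0 · l_5 = 2000 × 0.25 = 500 → 500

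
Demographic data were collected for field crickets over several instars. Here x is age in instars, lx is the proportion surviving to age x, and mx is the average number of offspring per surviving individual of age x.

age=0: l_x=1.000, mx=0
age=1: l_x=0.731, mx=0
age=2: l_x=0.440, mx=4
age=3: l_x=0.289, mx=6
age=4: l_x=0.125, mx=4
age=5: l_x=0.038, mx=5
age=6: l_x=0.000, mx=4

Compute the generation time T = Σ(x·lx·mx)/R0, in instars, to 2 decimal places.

lx·mx: 0, 0, 1.76, 1.734, 0.5, 0.19, 0 → R0 = 4.184
x·lx·mx: 0, 0, 3.52, 5.202, 2, 0.95, 0 → Σ = 11.672
T = 11.672 / 4.184 = 2.789675… → 2.79

2.79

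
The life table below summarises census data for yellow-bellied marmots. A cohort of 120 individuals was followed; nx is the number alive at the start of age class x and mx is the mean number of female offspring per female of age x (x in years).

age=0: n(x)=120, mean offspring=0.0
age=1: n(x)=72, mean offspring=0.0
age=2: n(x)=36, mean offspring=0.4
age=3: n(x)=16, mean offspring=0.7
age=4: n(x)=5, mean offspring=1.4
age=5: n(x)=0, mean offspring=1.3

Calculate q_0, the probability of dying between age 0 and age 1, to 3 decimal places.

lx = nx/n0 = nx/120: 1, 0.6, 0.3, 0.13333…, 0.04167…, 0
q_0 = (l_0 − l_1) / l_0 = (1 − 0.6) / 1
     = 0.4 / 1 = 0.4 → 0.400

0.400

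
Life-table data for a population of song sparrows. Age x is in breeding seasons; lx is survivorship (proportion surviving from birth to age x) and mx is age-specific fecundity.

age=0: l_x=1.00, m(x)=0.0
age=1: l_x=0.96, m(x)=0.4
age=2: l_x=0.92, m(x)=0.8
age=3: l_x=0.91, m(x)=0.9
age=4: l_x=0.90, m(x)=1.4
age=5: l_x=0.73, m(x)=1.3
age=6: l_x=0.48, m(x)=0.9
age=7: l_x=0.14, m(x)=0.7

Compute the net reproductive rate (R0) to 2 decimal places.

lx·mx by age: 0, 0.384, 0.736, 0.819, 1.26, 0.949, 0.432, 0.098
R0 = Σ lx·mx = 4.678 → 4.68

4.68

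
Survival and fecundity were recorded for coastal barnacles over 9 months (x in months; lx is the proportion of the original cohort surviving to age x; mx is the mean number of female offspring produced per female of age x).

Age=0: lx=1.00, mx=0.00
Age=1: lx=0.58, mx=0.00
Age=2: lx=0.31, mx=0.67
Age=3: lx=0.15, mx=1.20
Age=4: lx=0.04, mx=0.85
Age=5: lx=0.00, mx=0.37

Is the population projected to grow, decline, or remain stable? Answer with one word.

declining

R0 = Σ lx·mx = 0 + 0 + 0.2077 + 0.18 + 0.034 + 0 = 0.4217
R0 < 1, so the population is declining.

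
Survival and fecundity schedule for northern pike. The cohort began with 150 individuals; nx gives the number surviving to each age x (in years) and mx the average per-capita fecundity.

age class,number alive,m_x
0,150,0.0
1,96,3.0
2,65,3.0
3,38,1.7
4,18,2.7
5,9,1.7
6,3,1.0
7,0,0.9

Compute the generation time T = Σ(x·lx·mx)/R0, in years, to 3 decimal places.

lx = nx/n0 = nx/150: 1, 0.64, 0.43333…, 0.25333…, 0.12, 0.06, 0.02, 0
lx·mx: 0, 1.92, 1.3…, 0.430667…, 0.324, 0.102, 0.02, 0 → R0 = 4.096667…
x·lx·mx: 0, 1.92, 2.6…, 1.292…, 1.296, 0.51, 0.12, 0 → Σ = 7.738…
T = 7.738… / 4.096667… = 1.888853… → 1.889

1.889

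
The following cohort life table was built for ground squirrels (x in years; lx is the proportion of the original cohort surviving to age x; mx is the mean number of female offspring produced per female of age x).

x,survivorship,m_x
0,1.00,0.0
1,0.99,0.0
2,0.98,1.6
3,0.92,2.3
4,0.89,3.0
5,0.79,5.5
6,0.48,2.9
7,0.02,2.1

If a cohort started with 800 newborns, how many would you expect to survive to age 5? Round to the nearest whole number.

Expected survivors = N0 · l_5 = 800 × 0.79 = 632 → 632

632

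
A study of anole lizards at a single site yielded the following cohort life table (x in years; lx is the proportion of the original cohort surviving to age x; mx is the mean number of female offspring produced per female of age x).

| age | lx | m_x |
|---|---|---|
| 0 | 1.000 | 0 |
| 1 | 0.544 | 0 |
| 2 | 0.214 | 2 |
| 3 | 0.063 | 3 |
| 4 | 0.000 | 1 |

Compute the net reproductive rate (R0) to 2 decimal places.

0.62

lx·mx by age: 0, 0, 0.428, 0.189, 0
R0 = Σ lx·mx = 0.617 → 0.62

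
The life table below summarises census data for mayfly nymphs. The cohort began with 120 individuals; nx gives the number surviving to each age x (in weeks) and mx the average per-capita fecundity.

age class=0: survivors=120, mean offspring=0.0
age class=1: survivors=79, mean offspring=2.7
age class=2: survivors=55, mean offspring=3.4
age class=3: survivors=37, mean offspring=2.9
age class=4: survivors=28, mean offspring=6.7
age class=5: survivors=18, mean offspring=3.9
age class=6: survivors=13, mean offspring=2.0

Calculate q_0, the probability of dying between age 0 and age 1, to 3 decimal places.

lx = nx/n0 = nx/120: 1, 0.65833…, 0.45833…, 0.30833…, 0.23333…, 0.15, 0.10833…
q_0 = (l_0 − l_1) / l_0 = (1 − 0.658333…) / 1
     = 0.341667… / 1 = 0.341667… → 0.342

0.342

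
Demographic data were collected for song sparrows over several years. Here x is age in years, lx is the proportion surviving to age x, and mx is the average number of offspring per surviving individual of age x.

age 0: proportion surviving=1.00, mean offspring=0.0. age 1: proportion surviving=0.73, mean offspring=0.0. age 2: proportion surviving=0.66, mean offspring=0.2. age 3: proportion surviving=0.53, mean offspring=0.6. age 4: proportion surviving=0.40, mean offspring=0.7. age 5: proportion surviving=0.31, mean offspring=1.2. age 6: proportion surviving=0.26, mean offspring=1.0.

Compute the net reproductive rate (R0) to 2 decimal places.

1.36

lx·mx by age: 0, 0, 0.132, 0.318, 0.28, 0.372, 0.26
R0 = Σ lx·mx = 1.362 → 1.36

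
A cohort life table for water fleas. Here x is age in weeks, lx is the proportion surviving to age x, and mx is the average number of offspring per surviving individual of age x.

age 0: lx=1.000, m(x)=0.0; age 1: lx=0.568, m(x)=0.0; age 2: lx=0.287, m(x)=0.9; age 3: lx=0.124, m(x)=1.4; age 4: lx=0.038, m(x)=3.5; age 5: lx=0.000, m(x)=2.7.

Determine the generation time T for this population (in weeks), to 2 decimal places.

2.78

lx·mx: 0, 0, 0.2583, 0.1736, 0.133, 0 → R0 = 0.5649
x·lx·mx: 0, 0, 0.5166, 0.5208, 0.532, 0 → Σ = 1.5694
T = 1.5694 / 0.5649 = 2.778191… → 2.78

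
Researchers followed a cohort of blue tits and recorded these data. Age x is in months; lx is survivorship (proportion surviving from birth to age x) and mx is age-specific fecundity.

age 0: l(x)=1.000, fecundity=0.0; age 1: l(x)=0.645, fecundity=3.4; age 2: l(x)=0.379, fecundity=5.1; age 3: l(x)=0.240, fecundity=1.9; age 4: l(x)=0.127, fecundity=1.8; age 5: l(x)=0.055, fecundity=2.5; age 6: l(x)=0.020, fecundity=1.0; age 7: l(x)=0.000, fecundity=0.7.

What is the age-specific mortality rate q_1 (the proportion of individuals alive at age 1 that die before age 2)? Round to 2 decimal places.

0.41

q_1 = (l_1 − l_2) / l_1 = (0.645 − 0.379) / 0.645
     = 0.266 / 0.645 = 0.412403… → 0.41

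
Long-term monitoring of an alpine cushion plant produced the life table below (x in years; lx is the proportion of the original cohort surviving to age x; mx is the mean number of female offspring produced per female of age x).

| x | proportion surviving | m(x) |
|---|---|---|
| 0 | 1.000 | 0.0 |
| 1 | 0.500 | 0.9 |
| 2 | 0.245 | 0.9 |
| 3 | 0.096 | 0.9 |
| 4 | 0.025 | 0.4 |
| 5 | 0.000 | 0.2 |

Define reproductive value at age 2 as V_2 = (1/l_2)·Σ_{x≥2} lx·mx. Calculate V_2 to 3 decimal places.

lx·mx for x ≥ 2: 0.2205, 0.0864, 0.01, 0 → sum = 0.3169
V_2 = 0.3169 / l_2 = 0.3169 / 0.245 = 1.293469… → 1.293

1.293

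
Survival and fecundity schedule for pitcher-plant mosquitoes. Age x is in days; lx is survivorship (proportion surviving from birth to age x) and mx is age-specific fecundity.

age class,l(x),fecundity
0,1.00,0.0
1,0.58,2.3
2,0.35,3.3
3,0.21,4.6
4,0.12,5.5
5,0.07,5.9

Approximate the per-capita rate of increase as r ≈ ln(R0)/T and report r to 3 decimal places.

0.608

R0 = Σ lx·mx = 0 + 1.334 + 1.155 + 0.966 + 0.66 + 0.413 = 4.528
Σ x·lx·mx = 11.247; T = 11.247/4.528 = 2.48388…
r ≈ ln(R0)/T = ln(4.528)/2.48388… = 0.60803… → 0.608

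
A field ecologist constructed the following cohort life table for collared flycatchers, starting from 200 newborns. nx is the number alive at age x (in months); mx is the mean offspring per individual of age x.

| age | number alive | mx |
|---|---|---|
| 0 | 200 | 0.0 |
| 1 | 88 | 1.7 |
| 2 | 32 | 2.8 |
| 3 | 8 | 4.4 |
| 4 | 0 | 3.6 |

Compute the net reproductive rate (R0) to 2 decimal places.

lx = nx/n0 = nx/200: 1, 0.44, 0.16, 0.04, 0
lx·mx by age: 0, 0.748, 0.448, 0.176, 0
R0 = Σ lx·mx = 1.372 → 1.37

1.37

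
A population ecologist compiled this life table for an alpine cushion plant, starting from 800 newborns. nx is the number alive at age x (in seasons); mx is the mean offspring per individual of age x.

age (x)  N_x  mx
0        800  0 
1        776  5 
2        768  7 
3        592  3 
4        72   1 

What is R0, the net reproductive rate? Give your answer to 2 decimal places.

13.88

lx = nx/n0 = nx/800: 1, 0.97, 0.96, 0.74, 0.09
lx·mx by age: 0, 4.85, 6.72, 2.22, 0.09
R0 = Σ lx·mx = 13.88 → 13.88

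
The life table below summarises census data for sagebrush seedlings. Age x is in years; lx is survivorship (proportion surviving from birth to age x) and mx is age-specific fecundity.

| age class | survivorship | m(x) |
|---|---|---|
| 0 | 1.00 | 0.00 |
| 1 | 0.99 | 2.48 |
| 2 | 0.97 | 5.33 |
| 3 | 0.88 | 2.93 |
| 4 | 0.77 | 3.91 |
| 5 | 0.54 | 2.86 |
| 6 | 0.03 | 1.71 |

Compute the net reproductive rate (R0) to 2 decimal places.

14.81

lx·mx by age: 0, 2.4552, 5.1701, 2.5784, 3.0107, 1.5444, 0.0513
R0 = Σ lx·mx = 14.8101 → 14.81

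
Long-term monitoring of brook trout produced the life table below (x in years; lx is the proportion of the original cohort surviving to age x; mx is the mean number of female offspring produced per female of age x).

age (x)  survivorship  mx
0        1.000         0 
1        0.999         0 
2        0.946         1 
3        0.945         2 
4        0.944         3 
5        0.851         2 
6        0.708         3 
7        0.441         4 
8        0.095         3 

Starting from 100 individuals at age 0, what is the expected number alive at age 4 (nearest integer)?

Expected survivors = N0 · l_4 = 100 × 0.944 = 94.4 → 94

94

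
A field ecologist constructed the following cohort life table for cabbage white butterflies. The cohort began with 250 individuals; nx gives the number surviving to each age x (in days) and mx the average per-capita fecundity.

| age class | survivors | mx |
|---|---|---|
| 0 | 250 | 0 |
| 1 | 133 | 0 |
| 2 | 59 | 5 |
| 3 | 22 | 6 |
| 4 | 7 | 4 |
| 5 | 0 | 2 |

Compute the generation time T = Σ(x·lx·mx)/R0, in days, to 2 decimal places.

lx = nx/n0 = nx/250: 1, 0.532, 0.236, 0.088, 0.028, 0
lx·mx: 0, 0, 1.18, 0.528, 0.112, 0 → R0 = 1.82
x·lx·mx: 0, 0, 2.36, 1.584, 0.448, 0 → Σ = 4.392
T = 4.392 / 1.82 = 2.413187… → 2.41

2.41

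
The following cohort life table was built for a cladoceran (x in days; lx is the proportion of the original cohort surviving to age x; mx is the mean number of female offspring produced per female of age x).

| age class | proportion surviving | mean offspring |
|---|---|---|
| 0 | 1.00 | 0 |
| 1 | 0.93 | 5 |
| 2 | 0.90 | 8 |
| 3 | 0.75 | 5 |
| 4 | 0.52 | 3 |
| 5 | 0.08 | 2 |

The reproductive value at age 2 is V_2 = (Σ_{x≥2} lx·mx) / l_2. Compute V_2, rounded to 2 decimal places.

14.08

lx·mx for x ≥ 2: 7.2, 3.75, 1.56, 0.16 → sum = 12.67
V_2 = 12.67 / l_2 = 12.67 / 0.9 = 14.077778… → 14.08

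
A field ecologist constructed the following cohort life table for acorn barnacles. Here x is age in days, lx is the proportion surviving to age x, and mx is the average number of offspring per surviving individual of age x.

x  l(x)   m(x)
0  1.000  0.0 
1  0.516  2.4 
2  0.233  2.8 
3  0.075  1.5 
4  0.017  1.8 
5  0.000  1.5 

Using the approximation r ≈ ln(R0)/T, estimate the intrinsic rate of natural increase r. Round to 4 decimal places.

0.4808

R0 = Σ lx·mx = 0 + 1.2384 + 0.6524 + 0.1125 + 0.0306 + 0 = 2.0339
Σ x·lx·mx = 3.0031; T = 3.0031/2.0339 = 1.47652…
r ≈ ln(R0)/T = ln(2.0339)/1.47652… = 0.480829… → 0.4808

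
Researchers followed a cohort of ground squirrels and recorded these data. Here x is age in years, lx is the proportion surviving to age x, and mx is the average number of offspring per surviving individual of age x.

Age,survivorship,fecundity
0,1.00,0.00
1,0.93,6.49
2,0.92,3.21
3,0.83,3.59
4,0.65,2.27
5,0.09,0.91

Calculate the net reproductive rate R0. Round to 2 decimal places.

lx·mx by age: 0, 6.0357, 2.9532, 2.9797, 1.4755, 0.0819
R0 = Σ lx·mx = 13.526 → 13.53

13.53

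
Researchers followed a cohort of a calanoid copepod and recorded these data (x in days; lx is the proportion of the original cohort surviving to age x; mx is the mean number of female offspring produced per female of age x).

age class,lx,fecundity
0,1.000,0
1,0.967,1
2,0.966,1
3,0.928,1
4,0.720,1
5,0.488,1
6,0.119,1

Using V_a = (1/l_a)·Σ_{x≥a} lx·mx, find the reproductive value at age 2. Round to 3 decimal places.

lx·mx for x ≥ 2: 0.966, 0.928, 0.72, 0.488, 0.119 → sum = 3.221
V_2 = 3.221 / l_2 = 3.221 / 0.966 = 3.334369… → 3.334

3.334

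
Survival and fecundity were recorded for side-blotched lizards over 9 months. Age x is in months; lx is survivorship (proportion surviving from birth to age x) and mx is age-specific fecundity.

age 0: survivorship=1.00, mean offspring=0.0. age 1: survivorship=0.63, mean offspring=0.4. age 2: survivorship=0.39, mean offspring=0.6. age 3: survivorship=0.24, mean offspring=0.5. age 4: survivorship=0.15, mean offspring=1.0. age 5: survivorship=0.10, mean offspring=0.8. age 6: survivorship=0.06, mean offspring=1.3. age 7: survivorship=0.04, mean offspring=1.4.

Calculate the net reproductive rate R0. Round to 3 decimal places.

0.970

lx·mx by age: 0, 0.252, 0.234, 0.12, 0.15, 0.08, 0.078, 0.056
R0 = Σ lx·mx = 0.97 → 0.970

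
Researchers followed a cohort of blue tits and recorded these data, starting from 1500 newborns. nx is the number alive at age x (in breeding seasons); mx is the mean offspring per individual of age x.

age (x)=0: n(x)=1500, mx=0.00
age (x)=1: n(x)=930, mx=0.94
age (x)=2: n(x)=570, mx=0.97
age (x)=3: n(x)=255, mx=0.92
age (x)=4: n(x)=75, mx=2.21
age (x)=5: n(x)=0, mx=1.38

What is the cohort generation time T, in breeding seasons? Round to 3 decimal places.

lx = nx/n0 = nx/1500: 1, 0.62, 0.38, 0.17, 0.05, 0
lx·mx: 0, 0.5828, 0.3686, 0.1564, 0.1105, 0 → R0 = 1.2183
x·lx·mx: 0, 0.5828, 0.7372, 0.4692, 0.442, 0 → Σ = 2.2312
T = 2.2312 / 1.2183 = 1.831404… → 1.831

1.831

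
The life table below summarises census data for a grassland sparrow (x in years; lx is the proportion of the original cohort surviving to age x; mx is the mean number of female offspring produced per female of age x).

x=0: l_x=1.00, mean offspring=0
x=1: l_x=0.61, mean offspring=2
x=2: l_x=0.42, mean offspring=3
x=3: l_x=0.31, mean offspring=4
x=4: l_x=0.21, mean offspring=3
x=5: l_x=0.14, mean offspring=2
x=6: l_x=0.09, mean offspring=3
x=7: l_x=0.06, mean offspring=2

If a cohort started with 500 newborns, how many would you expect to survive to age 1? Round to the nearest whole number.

Expected survivors = N0 · l_1 = 500 × 0.61 = 305 → 305

305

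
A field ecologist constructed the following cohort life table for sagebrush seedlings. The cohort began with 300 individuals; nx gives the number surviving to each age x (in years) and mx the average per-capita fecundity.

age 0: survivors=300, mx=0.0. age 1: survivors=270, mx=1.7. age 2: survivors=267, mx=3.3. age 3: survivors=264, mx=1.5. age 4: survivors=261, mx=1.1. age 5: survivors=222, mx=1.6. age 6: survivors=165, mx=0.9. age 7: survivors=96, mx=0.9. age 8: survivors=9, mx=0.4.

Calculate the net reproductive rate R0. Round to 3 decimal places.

lx = nx/n0 = nx/300: 1, 0.9, 0.89, 0.88, 0.87, 0.74, 0.55, 0.32, 0.03
lx·mx by age: 0, 1.53, 2.937, 1.32, 0.957, 1.184, 0.495, 0.288, 0.012
R0 = Σ lx·mx = 8.723 → 8.723

8.723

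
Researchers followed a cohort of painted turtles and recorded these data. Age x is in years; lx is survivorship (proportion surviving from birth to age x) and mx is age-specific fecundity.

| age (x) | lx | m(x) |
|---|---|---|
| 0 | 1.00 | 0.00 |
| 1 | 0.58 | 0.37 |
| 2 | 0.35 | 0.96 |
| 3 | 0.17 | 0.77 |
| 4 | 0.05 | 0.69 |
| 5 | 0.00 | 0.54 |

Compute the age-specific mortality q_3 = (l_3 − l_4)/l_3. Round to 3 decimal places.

q_3 = (l_3 − l_4) / l_3 = (0.17 − 0.05) / 0.17
     = 0.12 / 0.17 = 0.705882… → 0.706

0.706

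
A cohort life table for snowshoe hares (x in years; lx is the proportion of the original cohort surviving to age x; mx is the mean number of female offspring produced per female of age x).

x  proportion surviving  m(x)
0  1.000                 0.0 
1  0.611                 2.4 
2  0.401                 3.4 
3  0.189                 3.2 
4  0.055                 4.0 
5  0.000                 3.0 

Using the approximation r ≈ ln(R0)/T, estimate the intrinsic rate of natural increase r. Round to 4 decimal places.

R0 = Σ lx·mx = 0 + 1.4664 + 1.3634 + 0.6048 + 0.22 + 0 = 3.6546
Σ x·lx·mx = 6.8876; T = 6.8876/3.6546 = 1.88464…
r ≈ ln(R0)/T = ln(3.6546)/1.88464… = 0.687658… → 0.6877

0.6877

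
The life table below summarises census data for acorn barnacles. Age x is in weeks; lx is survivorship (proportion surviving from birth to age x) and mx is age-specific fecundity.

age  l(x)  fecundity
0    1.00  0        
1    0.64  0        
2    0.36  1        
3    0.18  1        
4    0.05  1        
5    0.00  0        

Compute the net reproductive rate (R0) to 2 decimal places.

lx·mx by age: 0, 0, 0.36, 0.18, 0.05, 0
R0 = Σ lx·mx = 0.59 → 0.59

0.59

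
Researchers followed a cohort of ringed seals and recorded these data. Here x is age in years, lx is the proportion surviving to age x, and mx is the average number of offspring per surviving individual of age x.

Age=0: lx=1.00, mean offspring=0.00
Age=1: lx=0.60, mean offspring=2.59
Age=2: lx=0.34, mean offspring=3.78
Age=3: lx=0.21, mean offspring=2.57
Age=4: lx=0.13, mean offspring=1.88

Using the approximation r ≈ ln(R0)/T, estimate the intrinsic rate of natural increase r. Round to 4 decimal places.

R0 = Σ lx·mx = 0 + 1.554 + 1.2852 + 0.5397 + 0.2444 = 3.6233
Σ x·lx·mx = 6.7211; T = 6.7211/3.6233 = 1.85497…
r ≈ ln(R0)/T = ln(3.6233)/1.85497… = 0.694021… → 0.6940

0.6940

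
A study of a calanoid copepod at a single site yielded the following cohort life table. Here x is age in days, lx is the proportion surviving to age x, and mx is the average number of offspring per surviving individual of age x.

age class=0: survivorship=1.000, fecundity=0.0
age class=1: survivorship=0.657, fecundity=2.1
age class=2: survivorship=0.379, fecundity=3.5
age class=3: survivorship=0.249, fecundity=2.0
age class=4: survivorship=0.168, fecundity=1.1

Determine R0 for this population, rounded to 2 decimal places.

3.39

lx·mx by age: 0, 1.3797, 1.3265, 0.498, 0.1848
R0 = Σ lx·mx = 3.389 → 3.39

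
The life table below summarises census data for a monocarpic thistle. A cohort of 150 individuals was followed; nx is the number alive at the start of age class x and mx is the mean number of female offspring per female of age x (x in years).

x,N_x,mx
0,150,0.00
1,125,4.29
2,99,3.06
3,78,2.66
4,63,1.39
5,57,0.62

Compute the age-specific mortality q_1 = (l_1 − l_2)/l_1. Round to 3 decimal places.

lx = nx/n0 = nx/150: 1, 0.83333…, 0.66, 0.52, 0.42, 0.38
q_1 = (l_1 − l_2) / l_1 = (0.833333… − 0.66) / 0.833333…
     = 0.173333… / 0.833333… = 0.208… → 0.208

0.208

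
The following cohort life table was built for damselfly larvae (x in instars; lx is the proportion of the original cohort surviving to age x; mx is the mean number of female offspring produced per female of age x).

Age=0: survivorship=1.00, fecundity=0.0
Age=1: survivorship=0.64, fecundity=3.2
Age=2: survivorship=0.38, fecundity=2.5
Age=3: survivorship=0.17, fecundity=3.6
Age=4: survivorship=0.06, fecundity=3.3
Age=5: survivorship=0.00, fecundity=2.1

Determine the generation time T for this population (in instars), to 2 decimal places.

lx·mx: 0, 2.048, 0.95, 0.612, 0.198, 0 → R0 = 3.808
x·lx·mx: 0, 2.048, 1.9, 1.836, 0.792, 0 → Σ = 6.576
T = 6.576 / 3.808 = 1.726891… → 1.73

1.73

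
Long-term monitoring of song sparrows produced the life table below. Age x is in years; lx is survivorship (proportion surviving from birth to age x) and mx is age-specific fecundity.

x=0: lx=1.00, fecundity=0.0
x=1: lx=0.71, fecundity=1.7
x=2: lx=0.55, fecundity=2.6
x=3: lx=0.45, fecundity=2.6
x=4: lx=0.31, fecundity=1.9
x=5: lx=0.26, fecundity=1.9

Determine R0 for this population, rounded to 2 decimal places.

4.89

lx·mx by age: 0, 1.207, 1.43, 1.17, 0.589, 0.494
R0 = Σ lx·mx = 4.89 → 4.89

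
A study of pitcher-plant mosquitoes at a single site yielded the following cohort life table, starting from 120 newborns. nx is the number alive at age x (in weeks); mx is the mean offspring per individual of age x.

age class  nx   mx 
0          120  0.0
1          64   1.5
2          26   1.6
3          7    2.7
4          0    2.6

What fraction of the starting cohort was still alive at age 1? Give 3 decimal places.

0.533

l_1 = n_1/n_0 = 64/120 = 0.533333… → 0.533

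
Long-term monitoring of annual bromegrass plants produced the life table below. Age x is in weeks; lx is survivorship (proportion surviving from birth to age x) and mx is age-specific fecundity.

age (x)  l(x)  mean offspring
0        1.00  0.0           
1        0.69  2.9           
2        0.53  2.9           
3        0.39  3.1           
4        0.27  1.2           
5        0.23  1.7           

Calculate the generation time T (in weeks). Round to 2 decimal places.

2.19

lx·mx: 0, 2.001, 1.537, 1.209, 0.324, 0.391 → R0 = 5.462
x·lx·mx: 0, 2.001, 3.074, 3.627, 1.296, 1.955 → Σ = 11.953
T = 11.953 / 5.462 = 2.188393… → 2.19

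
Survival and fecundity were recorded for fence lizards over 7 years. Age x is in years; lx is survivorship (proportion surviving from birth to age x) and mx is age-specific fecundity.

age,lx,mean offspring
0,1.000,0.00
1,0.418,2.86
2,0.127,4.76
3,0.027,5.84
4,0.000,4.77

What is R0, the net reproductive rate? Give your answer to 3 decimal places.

lx·mx by age: 0, 1.19548, 0.60452, 0.15768, 0
R0 = Σ lx·mx = 1.95768 → 1.958

1.958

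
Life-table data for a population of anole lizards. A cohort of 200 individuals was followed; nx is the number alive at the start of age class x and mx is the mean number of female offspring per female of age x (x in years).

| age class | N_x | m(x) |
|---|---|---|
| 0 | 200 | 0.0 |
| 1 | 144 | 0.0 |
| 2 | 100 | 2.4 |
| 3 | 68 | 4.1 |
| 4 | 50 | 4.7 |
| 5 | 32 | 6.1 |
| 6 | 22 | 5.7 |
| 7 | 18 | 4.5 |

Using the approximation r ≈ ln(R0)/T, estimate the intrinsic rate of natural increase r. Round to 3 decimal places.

0.445

lx = nx/n0 = nx/200: 1, 0.72, 0.5, 0.34, 0.25, 0.16, 0.11, 0.09
R0 = Σ lx·mx = 0 + 0 + 1.2 + 1.394 + 1.175 + 0.976 + 0.627 + 0.405 = 5.777
Σ x·lx·mx = 22.759; T = 22.759/5.777 = 3.93959…
r ≈ ln(R0)/T = ln(5.777)/3.93959… = 0.44519… → 0.445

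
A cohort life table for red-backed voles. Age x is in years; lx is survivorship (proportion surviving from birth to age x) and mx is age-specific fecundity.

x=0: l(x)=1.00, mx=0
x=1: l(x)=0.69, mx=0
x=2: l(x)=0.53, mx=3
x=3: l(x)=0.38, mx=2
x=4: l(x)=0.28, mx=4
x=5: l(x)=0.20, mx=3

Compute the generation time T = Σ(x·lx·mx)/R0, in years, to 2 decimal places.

lx·mx: 0, 0, 1.59, 0.76, 1.12, 0.6 → R0 = 4.07
x·lx·mx: 0, 0, 3.18, 2.28, 4.48, 3 → Σ = 12.94
T = 12.94 / 4.07 = 3.179361… → 3.18

3.18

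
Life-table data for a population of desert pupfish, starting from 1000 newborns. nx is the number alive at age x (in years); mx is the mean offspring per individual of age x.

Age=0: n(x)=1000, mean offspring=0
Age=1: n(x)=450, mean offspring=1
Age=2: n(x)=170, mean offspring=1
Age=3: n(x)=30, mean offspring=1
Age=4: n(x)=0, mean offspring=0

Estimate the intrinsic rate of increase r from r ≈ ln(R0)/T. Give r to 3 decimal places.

lx = nx/n0 = nx/1000: 1, 0.45, 0.17, 0.03, 0
R0 = Σ lx·mx = 0 + 0.45 + 0.17 + 0.03 + 0 = 0.65
Σ x·lx·mx = 0.88; T = 0.88/0.65 = 1.35385…
r ≈ ln(R0)/T = ln(0.65)/1.35385… = -0.31819… → -0.318

-0.318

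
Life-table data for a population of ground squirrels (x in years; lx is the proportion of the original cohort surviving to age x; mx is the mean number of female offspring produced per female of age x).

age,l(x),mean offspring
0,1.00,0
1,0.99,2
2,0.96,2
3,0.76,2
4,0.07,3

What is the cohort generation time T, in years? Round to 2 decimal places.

lx·mx: 0, 1.98, 1.92, 1.52, 0.21 → R0 = 5.63
x·lx·mx: 0, 1.98, 3.84, 4.56, 0.84 → Σ = 11.22
T = 11.22 / 5.63 = 1.992895… → 1.99

1.99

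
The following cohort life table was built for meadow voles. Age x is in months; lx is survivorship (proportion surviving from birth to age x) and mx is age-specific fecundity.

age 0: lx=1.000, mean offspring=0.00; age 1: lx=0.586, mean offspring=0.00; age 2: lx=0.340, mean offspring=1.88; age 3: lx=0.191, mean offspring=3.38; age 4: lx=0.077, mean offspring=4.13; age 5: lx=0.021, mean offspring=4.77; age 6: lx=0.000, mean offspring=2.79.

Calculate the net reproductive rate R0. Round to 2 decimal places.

lx·mx by age: 0, 0, 0.6392, 0.64558, 0.31801, 0.10017, 0
R0 = Σ lx·mx = 1.70296 → 1.70

1.70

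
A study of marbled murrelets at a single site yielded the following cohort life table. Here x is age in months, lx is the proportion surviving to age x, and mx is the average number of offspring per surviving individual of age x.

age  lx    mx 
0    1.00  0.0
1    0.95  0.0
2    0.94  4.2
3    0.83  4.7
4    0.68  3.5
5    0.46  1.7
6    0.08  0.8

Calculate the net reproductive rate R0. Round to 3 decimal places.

11.075

lx·mx by age: 0, 0, 3.948, 3.901, 2.38, 0.782, 0.064
R0 = Σ lx·mx = 11.075 → 11.075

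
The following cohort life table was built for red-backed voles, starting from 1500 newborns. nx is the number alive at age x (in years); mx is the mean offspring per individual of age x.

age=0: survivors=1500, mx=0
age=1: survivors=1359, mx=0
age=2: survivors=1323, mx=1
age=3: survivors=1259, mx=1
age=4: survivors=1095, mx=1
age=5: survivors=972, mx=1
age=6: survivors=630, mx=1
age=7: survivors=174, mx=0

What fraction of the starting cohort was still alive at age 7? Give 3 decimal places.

l_7 = n_7/n_0 = 174/1500 = 0.116 → 0.116

0.116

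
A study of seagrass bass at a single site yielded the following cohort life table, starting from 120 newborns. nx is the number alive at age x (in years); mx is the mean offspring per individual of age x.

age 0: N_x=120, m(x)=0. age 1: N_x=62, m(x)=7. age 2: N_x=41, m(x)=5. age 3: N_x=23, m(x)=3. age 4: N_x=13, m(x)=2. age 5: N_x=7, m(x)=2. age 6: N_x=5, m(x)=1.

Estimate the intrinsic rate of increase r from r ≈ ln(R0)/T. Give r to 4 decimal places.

1.1019

lx = nx/n0 = nx/120: 1, 0.51667…, 0.34167…, 0.19167…, 0.10833…, 0.05833…, 0.04167…
R0 = Σ lx·mx = 0 + 3.61667… + 1.70833… + 0.575… + 0.21667… + 0.11667… + 0.04167… = 6.275…
Σ x·lx·mx = 10.458333…; T = 10.458333…/6.275… = 1.66667…
r ≈ ln(R0)/T = ln(6.275…)/1.66667… = 1.101944… → 1.1019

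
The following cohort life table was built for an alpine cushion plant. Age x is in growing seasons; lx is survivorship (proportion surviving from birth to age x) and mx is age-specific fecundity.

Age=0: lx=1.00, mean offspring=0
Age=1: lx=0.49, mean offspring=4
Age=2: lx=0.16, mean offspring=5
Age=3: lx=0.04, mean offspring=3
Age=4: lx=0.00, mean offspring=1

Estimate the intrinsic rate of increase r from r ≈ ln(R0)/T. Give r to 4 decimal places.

R0 = Σ lx·mx = 0 + 1.96 + 0.8 + 0.12 + 0 = 2.88
Σ x·lx·mx = 3.92; T = 3.92/2.88 = 1.36111…
r ≈ ln(R0)/T = ln(2.88)/1.36111… = 0.777152… → 0.7772

0.7772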